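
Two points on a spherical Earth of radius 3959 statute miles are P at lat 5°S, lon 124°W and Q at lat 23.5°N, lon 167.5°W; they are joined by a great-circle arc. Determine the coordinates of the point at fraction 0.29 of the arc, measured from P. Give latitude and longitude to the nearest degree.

≈ lat 4°N, lon 136°W

Write both endpoints as unit vectors p₁, p₂ with components (cos φ cos λ, cos φ sin λ, sin φ).
The central angle between the endpoints is δ = arccos(p₁·p₂) ≈ 0.892 rad (51.1°).
Interpolate at f = 0.29 with slerp weights a = sin((1−f)δ)/sin δ ≈ 0.760, b = sin(fδ)/sin δ ≈ 0.329.
p = a·p₁ + b·p₂ ≈ (-0.718, -0.693, 0.065); φ = arcsin(p_z) ≈ 3.71°, λ = atan2(p_y, p_x) ≈ -136.00°.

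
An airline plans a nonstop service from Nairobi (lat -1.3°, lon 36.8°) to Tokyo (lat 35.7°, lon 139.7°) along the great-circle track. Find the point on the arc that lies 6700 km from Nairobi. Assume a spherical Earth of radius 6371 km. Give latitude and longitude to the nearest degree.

≈ lat 30°, lon 91°

Convert each endpoint to a unit vector on the sphere (x = cos φ cos λ, y = cos φ sin λ, z = sin φ).
The central angle between the endpoints is δ = arccos(p₁·p₂) ≈ 1.767 rad (101.2°). The total great-circle distance is δ·R ≈ 1.767 × 6371 ≈ 11255 km, so the target fraction is f = 6700/11255 ≈ 0.595.
Interpolate at f ≈ 0.595 with slerp weights a = sin((1−f)δ)/sin δ ≈ 0.668, b = sin(fδ)/sin δ ≈ 0.885.
p = a·p₁ + b·p₂ ≈ (-0.013, 0.865, 0.501); φ = arcsin(p_z) ≈ 30.09°, λ = atan2(p_y, p_x) ≈ 90.88°.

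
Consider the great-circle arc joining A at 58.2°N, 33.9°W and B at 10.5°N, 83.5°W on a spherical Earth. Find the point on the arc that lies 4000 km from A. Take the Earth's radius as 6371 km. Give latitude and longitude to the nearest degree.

≈ 32°N, 70°W

Convert each endpoint to a unit vector on the sphere (x = cos φ cos λ, y = cos φ sin λ, z = sin φ).
The central angle between the endpoints is δ = arccos(p₁·p₂) ≈ 1.058 rad (60.6°). The total great-circle distance is δ·R ≈ 1.058 × 6371 ≈ 6740 km, so the target fraction is f = 4000/6740 ≈ 0.593.
Interpolate at f ≈ 0.593 with slerp weights a = sin((1−f)δ)/sin δ ≈ 0.478, b = sin(fδ)/sin δ ≈ 0.674.
p = a·p₁ + b·p₂ ≈ (0.284, -0.799, 0.530); φ = arcsin(p_z) ≈ 31.97°, λ = atan2(p_y, p_x) ≈ -70.42°.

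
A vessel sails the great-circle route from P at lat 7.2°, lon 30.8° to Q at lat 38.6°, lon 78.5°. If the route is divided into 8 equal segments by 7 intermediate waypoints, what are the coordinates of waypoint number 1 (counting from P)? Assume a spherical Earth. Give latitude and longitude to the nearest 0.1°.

≈ lat 11.8°, lon 35.7°

The haversine formula gives a central angle δ ≈ 0.927 rad (53.1°) between the endpoints.
Interpolate at f = 1/8 with slerp weights a = sin((1−f)δ)/sin δ ≈ 0.907, b = sin(fδ)/sin δ ≈ 0.145.
p = a·p₁ + b·p₂ ≈ (0.795, 0.571, 0.204); φ = arcsin(p_z) ≈ 11.76°, λ = atan2(p_y, p_x) ≈ 35.70°.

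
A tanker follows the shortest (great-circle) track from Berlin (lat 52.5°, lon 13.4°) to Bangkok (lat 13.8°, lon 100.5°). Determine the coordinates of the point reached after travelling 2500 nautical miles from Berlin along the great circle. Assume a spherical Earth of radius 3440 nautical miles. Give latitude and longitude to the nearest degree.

≈ lat 40°, lon 72°

Write both endpoints as unit vectors p₁, p₂ with components (cos φ cos λ, cos φ sin λ, sin φ).
The central angle between the endpoints is δ = arccos(p₁·p₂) ≈ 1.350 rad (77.3°). The total great-circle distance is δ·R ≈ 1.350 × 3440 ≈ 4643 nmi, so the target fraction is f = 2500/4643 ≈ 0.538.
Interpolate at f ≈ 0.538 with slerp weights a = sin((1−f)δ)/sin δ ≈ 0.598, b = sin(fδ)/sin δ ≈ 0.681.
p = a·p₁ + b·p₂ ≈ (0.234, 0.735, 0.637); φ = arcsin(p_z) ≈ 39.56°, λ = atan2(p_y, p_x) ≈ 72.36°.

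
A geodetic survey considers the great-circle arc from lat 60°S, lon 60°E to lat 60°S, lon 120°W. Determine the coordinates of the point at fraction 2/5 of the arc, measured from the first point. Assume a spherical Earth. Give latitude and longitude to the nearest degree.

Write both endpoints as unit vectors p₁, p₂ with components (cos φ cos λ, cos φ sin λ, sin φ).
The central angle between the endpoints is δ = arccos(p₁·p₂) ≈ 1.047 rad (60.0°).
Interpolate at f = 2/5 with slerp weights a = sin((1−f)δ)/sin δ ≈ 0.679, b = sin(fδ)/sin δ ≈ 0.470.
p = a·p₁ + b·p₂ ≈ (0.052, 0.091, -0.995); φ = arcsin(p_z) ≈ -84.00°, λ = atan2(p_y, p_x) ≈ 60.00°.

≈ lat 84°S, lon 60°E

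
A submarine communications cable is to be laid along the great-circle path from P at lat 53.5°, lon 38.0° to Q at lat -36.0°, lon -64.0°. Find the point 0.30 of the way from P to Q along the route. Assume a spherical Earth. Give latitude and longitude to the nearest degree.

From cos δ = sin φ₁ sin φ₂ + cos φ₁ cos φ₂ cos Δλ, the central angle is δ ≈ 2.180 rad (124.9°).
Interpolate at f = 0.30 with slerp weights a = sin((1−f)δ)/sin δ ≈ 1.218, b = sin(fδ)/sin δ ≈ 0.742.
p = a·p₁ + b·p₂ ≈ (0.834, -0.093, 0.543); φ = arcsin(p_z) ≈ 32.91°, λ = atan2(p_y, p_x) ≈ -6.39°.

≈ lat 33°, lon -6°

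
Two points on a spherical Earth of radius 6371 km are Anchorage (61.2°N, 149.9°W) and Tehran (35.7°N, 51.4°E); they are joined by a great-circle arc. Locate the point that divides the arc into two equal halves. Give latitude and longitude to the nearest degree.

From cos δ = sin φ₁ sin φ₂ + cos φ₁ cos φ₂ cos Δλ, the central angle is δ ≈ 1.423 rad (81.6°).
Interpolate at f = 1/2 with slerp weights a = sin((1−f)δ)/sin δ ≈ 0.660, b = sin(fδ)/sin δ ≈ 0.660.
p = a·p₁ + b·p₂ ≈ (0.059, 0.260, 0.964); φ = arcsin(p_z) ≈ 74.56°, λ = atan2(p_y, p_x) ≈ 77.12°.

≈ 75°N, 77°E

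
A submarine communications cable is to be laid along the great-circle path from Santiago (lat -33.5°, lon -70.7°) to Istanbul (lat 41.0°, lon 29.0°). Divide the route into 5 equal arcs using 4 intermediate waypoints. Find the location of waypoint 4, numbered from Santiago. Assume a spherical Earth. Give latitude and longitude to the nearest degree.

Convert each endpoint to a unit vector on the sphere (x = cos φ cos λ, y = cos φ sin λ, z = sin φ).
The central angle between the endpoints is δ = arccos(p₁·p₂) ≈ 2.058 rad (117.9°).
Interpolate at f = 4/5 with slerp weights a = sin((1−f)δ)/sin δ ≈ 0.453, b = sin(fδ)/sin δ ≈ 1.128.
p = a·p₁ + b·p₂ ≈ (0.870, 0.057, 0.490); φ = arcsin(p_z) ≈ 29.37°, λ = atan2(p_y, p_x) ≈ 3.72°.

≈ lat 29°, lon 4°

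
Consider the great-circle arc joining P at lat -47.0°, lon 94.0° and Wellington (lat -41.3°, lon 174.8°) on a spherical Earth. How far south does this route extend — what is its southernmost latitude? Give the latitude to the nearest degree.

≈ -52°

The great circle lies in the plane with unit normal n̂ = (p₁ × p₂)/|p₁ × p₂|.
Here n̂_z ≈ +0.613; the vertex latitude is φ_max = arccos|n̂_z| ≈ 52.2°.
Check via Clairaut: cos φ_max = |cos φ₁| · sin C = cos(47.0°)·sin(116.0°) ≈ 0.613, again giving ≈ 52.2°.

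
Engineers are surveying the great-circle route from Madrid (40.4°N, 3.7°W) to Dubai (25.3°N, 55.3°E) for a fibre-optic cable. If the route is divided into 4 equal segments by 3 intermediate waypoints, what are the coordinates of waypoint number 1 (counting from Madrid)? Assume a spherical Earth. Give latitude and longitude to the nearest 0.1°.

Convert each endpoint to a unit vector on the sphere (x = cos φ cos λ, y = cos φ sin λ, z = sin φ).
The central angle between the endpoints is δ = arccos(p₁·p₂) ≈ 0.887 rad (50.8°).
Interpolate at f = 1/4 with slerp weights a = sin((1−f)δ)/sin δ ≈ 0.796, b = sin(fδ)/sin δ ≈ 0.284.
p = a·p₁ + b·p₂ ≈ (0.751, 0.172, 0.637); φ = arcsin(p_z) ≈ 39.59°, λ = atan2(p_y, p_x) ≈ 12.88°.

≈ 39.6°N, 12.9°E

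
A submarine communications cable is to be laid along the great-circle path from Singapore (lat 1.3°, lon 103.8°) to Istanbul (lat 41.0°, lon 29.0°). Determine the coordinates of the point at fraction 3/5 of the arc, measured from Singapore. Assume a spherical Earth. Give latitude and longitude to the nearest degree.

From cos δ = sin φ₁ sin φ₂ + cos φ₁ cos φ₂ cos Δλ, the central angle is δ ≈ 1.356 rad (77.7°).
Interpolate at f = 3/5 with slerp weights a = sin((1−f)δ)/sin δ ≈ 0.528, b = sin(fδ)/sin δ ≈ 0.744.
p = a·p₁ + b·p₂ ≈ (0.365, 0.785, 0.500); φ = arcsin(p_z) ≈ 30.01°, λ = atan2(p_y, p_x) ≈ 65.07°.

≈ lat 30°, lon 65°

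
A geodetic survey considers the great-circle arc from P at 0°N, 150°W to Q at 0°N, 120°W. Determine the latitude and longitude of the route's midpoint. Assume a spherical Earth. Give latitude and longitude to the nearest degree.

≈ 0°N, 135°W

From cos δ = sin φ₁ sin φ₂ + cos φ₁ cos φ₂ cos Δλ, the central angle is δ ≈ 0.524 rad (30.0°).
Interpolate at f = 1/2 with slerp weights a = sin((1−f)δ)/sin δ ≈ 0.518, b = sin(fδ)/sin δ ≈ 0.518.
p = a·p₁ + b·p₂ ≈ (-0.707, -0.707, 0.000); φ = arcsin(p_z) ≈ 0.00°, λ = atan2(p_y, p_x) ≈ -135.00°.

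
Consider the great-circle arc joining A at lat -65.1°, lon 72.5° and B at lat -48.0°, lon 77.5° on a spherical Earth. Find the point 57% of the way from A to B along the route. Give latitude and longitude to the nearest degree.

≈ lat -55°, lon 76°

Write both endpoints as unit vectors p₁, p₂ with components (cos φ cos λ, cos φ sin λ, sin φ).
The central angle between the endpoints is δ = arccos(p₁·p₂) ≈ 0.302 rad (17.3°).
Interpolate at f = 0.57 with slerp weights a = sin((1−f)δ)/sin δ ≈ 0.435, b = sin(fδ)/sin δ ≈ 0.576.
p = a·p₁ + b·p₂ ≈ (0.139, 0.551, -0.823); φ = arcsin(p_z) ≈ -55.38°, λ = atan2(p_y, p_x) ≈ 75.89°.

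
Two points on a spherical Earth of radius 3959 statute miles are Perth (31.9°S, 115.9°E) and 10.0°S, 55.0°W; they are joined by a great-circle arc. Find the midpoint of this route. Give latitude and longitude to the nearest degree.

≈ 74°S, 12°W

Write both endpoints as unit vectors p₁, p₂ with components (cos φ cos λ, cos φ sin λ, sin φ).
The central angle between the endpoints is δ = arccos(p₁·p₂) ≈ 2.395 rad (137.2°).
Interpolate at f = 1/2 with slerp weights a = sin((1−f)δ)/sin δ ≈ 1.370, b = sin(fδ)/sin δ ≈ 1.370.
p = a·p₁ + b·p₂ ≈ (0.266, -0.059, -0.962); φ = arcsin(p_z) ≈ -74.19°, λ = atan2(p_y, p_x) ≈ -12.50°.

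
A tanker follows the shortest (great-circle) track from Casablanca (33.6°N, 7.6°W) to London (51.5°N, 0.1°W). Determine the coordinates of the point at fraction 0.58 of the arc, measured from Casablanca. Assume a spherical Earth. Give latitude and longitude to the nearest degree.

The haversine formula gives a central angle δ ≈ 0.327 rad (18.7°) between the endpoints.
Interpolate at f = 0.58 with slerp weights a = sin((1−f)δ)/sin δ ≈ 0.426, b = sin(fδ)/sin δ ≈ 0.587.
p = a·p₁ + b·p₂ ≈ (0.717, -0.048, 0.695); φ = arcsin(p_z) ≈ 44.04°, λ = atan2(p_y, p_x) ≈ -3.80°.

≈ 44°N, 4°W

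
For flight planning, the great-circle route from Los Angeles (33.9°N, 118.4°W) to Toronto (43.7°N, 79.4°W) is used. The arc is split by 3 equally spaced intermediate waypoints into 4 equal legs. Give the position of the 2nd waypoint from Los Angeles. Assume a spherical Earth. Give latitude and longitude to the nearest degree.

≈ 40°N, 100°W

Write both endpoints as unit vectors p₁, p₂ with components (cos φ cos λ, cos φ sin λ, sin φ).
The central angle between the endpoints is δ = arccos(p₁·p₂) ≈ 0.552 rad (31.6°).
Interpolate at f = 2/4 with slerp weights a = sin((1−f)δ)/sin δ ≈ 0.520, b = sin(fδ)/sin δ ≈ 0.520.
p = a·p₁ + b·p₂ ≈ (-0.136, -0.749, 0.649); φ = arcsin(p_z) ≈ 40.45°, λ = atan2(p_y, p_x) ≈ -100.30°.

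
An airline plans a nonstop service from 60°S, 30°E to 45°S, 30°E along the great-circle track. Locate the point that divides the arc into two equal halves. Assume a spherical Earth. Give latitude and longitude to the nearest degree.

Write both endpoints as unit vectors p₁, p₂ with components (cos φ cos λ, cos φ sin λ, sin φ).
The central angle between the endpoints is δ = arccos(p₁·p₂) ≈ 0.262 rad (15.0°).
Interpolate at f = 1/2 with slerp weights a = sin((1−f)δ)/sin δ ≈ 0.504, b = sin(fδ)/sin δ ≈ 0.504.
p = a·p₁ + b·p₂ ≈ (0.527, 0.304, -0.793); φ = arcsin(p_z) ≈ -52.50°, λ = atan2(p_y, p_x) ≈ 30.00°.

≈ 52°S, 30°E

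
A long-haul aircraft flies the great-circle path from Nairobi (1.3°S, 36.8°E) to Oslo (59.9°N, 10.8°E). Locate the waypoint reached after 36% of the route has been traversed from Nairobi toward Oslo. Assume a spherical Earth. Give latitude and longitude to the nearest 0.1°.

≈ (21.2°N, 30.9°E)

Write both endpoints as unit vectors p₁, p₂ with components (cos φ cos λ, cos φ sin λ, sin φ).
The central angle between the endpoints is δ = arccos(p₁·p₂) ≈ 1.125 rad (64.5°).
Interpolate at f = 0.36 with slerp weights a = sin((1−f)δ)/sin δ ≈ 0.731, b = sin(fδ)/sin δ ≈ 0.437.
p = a·p₁ + b·p₂ ≈ (0.800, 0.479, 0.361); φ = arcsin(p_z) ≈ 21.18°, λ = atan2(p_y, p_x) ≈ 30.89°.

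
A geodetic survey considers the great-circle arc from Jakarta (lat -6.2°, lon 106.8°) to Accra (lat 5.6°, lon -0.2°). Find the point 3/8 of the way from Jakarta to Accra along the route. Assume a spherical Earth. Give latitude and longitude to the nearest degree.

≈ lat -2°, lon 67°

The haversine formula gives a central angle δ ≈ 1.875 rad (107.4°) between the endpoints.
Interpolate at f = 3/8 with slerp weights a = sin((1−f)δ)/sin δ ≈ 0.966, b = sin(fδ)/sin δ ≈ 0.678.
p = a·p₁ + b·p₂ ≈ (0.397, 0.917, -0.038); φ = arcsin(p_z) ≈ -2.19°, λ = atan2(p_y, p_x) ≈ 66.59°.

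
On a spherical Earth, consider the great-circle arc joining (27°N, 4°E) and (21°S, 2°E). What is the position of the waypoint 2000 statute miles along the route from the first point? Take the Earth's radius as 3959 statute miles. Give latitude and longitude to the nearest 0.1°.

Write both endpoints as unit vectors p₁, p₂ with components (cos φ cos λ, cos φ sin λ, sin φ).
The central angle between the endpoints is δ = arccos(p₁·p₂) ≈ 0.838 rad (48.0°). The total great-circle distance is δ·R ≈ 0.838 × 3959 ≈ 3319 mi, so the target fraction is f = 2000/3319 ≈ 0.603.
Interpolate at f ≈ 0.603 with slerp weights a = sin((1−f)δ)/sin δ ≈ 0.440, b = sin(fδ)/sin δ ≈ 0.651.
p = a·p₁ + b·p₂ ≈ (0.998, 0.049, -0.034); φ = arcsin(p_z) ≈ -1.92°, λ = atan2(p_y, p_x) ≈ 2.78°.

≈ (1.9°S, 2.8°E)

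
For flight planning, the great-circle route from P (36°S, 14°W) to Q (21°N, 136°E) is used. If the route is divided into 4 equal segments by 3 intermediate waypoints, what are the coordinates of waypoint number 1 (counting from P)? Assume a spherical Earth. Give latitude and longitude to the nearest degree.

Write both endpoints as unit vectors p₁, p₂ with components (cos φ cos λ, cos φ sin λ, sin φ).
The central angle between the endpoints is δ = arccos(p₁·p₂) ≈ 2.615 rad (149.9°).
Interpolate at f = 1/4 with slerp weights a = sin((1−f)δ)/sin δ ≈ 1.841, b = sin(fδ)/sin δ ≈ 1.211.
p = a·p₁ + b·p₂ ≈ (0.632, 0.425, -0.648); φ = arcsin(p_z) ≈ -40.40°, λ = atan2(p_y, p_x) ≈ 33.93°.

≈ (40°S, 34°E)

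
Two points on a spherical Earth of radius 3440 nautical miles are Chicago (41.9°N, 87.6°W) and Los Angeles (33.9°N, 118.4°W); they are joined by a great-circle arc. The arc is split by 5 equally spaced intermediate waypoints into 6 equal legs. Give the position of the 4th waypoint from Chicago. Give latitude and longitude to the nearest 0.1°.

≈ 37.4°N, 108.9°W

Write both endpoints as unit vectors p₁, p₂ with components (cos φ cos λ, cos φ sin λ, sin φ).
The central angle between the endpoints is δ = arccos(p₁·p₂) ≈ 0.444 rad (25.4°).
Interpolate at f = 4/6 with slerp weights a = sin((1−f)δ)/sin δ ≈ 0.343, b = sin(fδ)/sin δ ≈ 0.679.
p = a·p₁ + b·p₂ ≈ (-0.257, -0.751, 0.608); φ = arcsin(p_z) ≈ 37.44°, λ = atan2(p_y, p_x) ≈ -108.92°.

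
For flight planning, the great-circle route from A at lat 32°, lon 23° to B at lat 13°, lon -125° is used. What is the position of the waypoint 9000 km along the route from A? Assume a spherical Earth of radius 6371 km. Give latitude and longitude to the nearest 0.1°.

≈ lat 46.9°, lon -90.4°

Convert each endpoint to a unit vector on the sphere (x = cos φ cos λ, y = cos φ sin λ, z = sin φ).
The central angle between the endpoints is δ = arccos(p₁·p₂) ≈ 2.191 rad (125.6°). The total great-circle distance is δ·R ≈ 2.191 × 6371 ≈ 13962 km, so the target fraction is f = 9000/13962 ≈ 0.645.
Interpolate at f ≈ 0.645 with slerp weights a = sin((1−f)δ)/sin δ ≈ 0.863, b = sin(fδ)/sin δ ≈ 1.214.
p = a·p₁ + b·p₂ ≈ (-0.004, -0.683, 0.731); φ = arcsin(p_z) ≈ 46.94°, λ = atan2(p_y, p_x) ≈ -90.37°.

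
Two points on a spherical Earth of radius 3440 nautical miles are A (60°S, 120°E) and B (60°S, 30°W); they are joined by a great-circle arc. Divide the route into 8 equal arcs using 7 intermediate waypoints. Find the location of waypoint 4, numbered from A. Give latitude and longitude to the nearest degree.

≈ (82°S, 45°E)

Write both endpoints as unit vectors p₁, p₂ with components (cos φ cos λ, cos φ sin λ, sin φ).
The central angle between the endpoints is δ = arccos(p₁·p₂) ≈ 1.008 rad (57.8°).
Interpolate at f = 4/8 with slerp weights a = sin((1−f)δ)/sin δ ≈ 0.571, b = sin(fδ)/sin δ ≈ 0.571.
p = a·p₁ + b·p₂ ≈ (0.105, 0.105, -0.989); φ = arcsin(p_z) ≈ -81.50°, λ = atan2(p_y, p_x) ≈ 45.00°.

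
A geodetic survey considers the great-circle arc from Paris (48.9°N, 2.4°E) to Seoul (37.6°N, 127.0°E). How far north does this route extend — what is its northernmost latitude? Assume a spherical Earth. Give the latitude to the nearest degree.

≈ 64°N

The great circle lies in the plane with unit normal n̂ = (p₁ × p₂)/|p₁ × p₂|.
Here n̂_z ≈ +0.435; the vertex latitude is φ_max = arccos|n̂_z| ≈ 64.2°.
Check via Clairaut: cos φ_max = |cos φ₁| · sin C = cos(48.9°)·sin(41.4°) ≈ 0.435, again giving ≈ 64.2°.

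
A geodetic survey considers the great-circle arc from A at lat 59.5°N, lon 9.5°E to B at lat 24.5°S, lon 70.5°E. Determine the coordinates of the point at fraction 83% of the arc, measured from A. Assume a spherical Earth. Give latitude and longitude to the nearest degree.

The haversine formula gives a central angle δ ≈ 1.705 rad (97.7°) between the endpoints.
Interpolate at f = 0.83 with slerp weights a = sin((1−f)δ)/sin δ ≈ 0.288, b = sin(fδ)/sin δ ≈ 0.997.
p = a·p₁ + b·p₂ ≈ (0.447, 0.879, -0.165); φ = arcsin(p_z) ≈ -9.49°, λ = atan2(p_y, p_x) ≈ 63.04°.

≈ lat 9°S, lon 63°E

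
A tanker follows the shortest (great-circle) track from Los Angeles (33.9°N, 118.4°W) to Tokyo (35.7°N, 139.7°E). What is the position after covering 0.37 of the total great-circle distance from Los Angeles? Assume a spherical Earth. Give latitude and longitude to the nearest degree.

Convert each endpoint to a unit vector on the sphere (x = cos φ cos λ, y = cos φ sin λ, z = sin φ).
The central angle between the endpoints is δ = arccos(p₁·p₂) ≈ 1.383 rad (79.3°).
Interpolate at f = 0.37 with slerp weights a = sin((1−f)δ)/sin δ ≈ 0.779, b = sin(fδ)/sin δ ≈ 0.498.
p = a·p₁ + b·p₂ ≈ (-0.616, -0.307, 0.725); φ = arcsin(p_z) ≈ 46.50°, λ = atan2(p_y, p_x) ≈ -153.53°.

≈ 46°N, 154°W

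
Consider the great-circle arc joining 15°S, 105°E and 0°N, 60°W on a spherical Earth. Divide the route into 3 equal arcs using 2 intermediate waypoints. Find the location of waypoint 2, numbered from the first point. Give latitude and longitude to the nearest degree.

Write both endpoints as unit vectors p₁, p₂ with components (cos φ cos λ, cos φ sin λ, sin φ).
The central angle between the endpoints is δ = arccos(p₁·p₂) ≈ 2.773 rad (158.9°).
Interpolate at f = 2/3 with slerp weights a = sin((1−f)δ)/sin δ ≈ 2.219, b = sin(fδ)/sin δ ≈ 2.672.
p = a·p₁ + b·p₂ ≈ (0.781, -0.244, -0.574); φ = arcsin(p_z) ≈ -35.04°, λ = atan2(p_y, p_x) ≈ -17.36°.

≈ 35°S, 17°W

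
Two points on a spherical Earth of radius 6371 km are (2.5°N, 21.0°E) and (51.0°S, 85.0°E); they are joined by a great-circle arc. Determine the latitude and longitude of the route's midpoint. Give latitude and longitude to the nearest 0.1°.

Write both endpoints as unit vectors p₁, p₂ with components (cos φ cos λ, cos φ sin λ, sin φ).
The central angle between the endpoints is δ = arccos(p₁·p₂) ≈ 1.327 rad (76.0°).
Interpolate at f = 1/2 with slerp weights a = sin((1−f)δ)/sin δ ≈ 0.635, b = sin(fδ)/sin δ ≈ 0.635.
p = a·p₁ + b·p₂ ≈ (0.627, 0.625, -0.465); φ = arcsin(p_z) ≈ -27.74°, λ = atan2(p_y, p_x) ≈ 44.92°.

≈ (27.7°S, 44.9°E)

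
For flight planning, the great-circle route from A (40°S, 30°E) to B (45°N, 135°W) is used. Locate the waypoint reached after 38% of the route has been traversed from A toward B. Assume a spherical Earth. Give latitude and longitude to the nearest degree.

≈ (3°N, 22°W)

From cos δ = sin φ₁ sin φ₂ + cos φ₁ cos φ₂ cos Δλ, the central angle is δ ≈ 2.930 rad (167.9°).
Interpolate at f = 0.38 with slerp weights a = sin((1−f)δ)/sin δ ≈ 4.622, b = sin(fδ)/sin δ ≈ 4.276.
p = a·p₁ + b·p₂ ≈ (0.929, -0.368, 0.052); φ = arcsin(p_z) ≈ 3.00°, λ = atan2(p_y, p_x) ≈ -21.59°.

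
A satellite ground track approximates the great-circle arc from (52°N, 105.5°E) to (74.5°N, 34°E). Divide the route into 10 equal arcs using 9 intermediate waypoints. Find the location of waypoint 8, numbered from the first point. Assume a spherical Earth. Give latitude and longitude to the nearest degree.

≈ (73°N, 60°E)

The haversine formula gives a central angle δ ≈ 0.624 rad (35.8°) between the endpoints.
Interpolate at f = 8/10 with slerp weights a = sin((1−f)δ)/sin δ ≈ 0.213, b = sin(fδ)/sin δ ≈ 0.819.
p = a·p₁ + b·p₂ ≈ (0.146, 0.249, 0.957); φ = arcsin(p_z) ≈ 73.22°, λ = atan2(p_y, p_x) ≈ 59.52°.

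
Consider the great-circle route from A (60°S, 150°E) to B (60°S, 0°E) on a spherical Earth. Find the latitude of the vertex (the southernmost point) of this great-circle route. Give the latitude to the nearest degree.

≈ 82°S

The great circle lies in the plane with unit normal n̂ = (p₁ × p₂)/|p₁ × p₂|.
Here n̂_z ≈ -0.148; the vertex latitude is φ_max = arccos|n̂_z| ≈ 81.5°.
Check via Clairaut: cos φ_max = |cos φ₁| · sin C = cos(60.0°)·sin(162.8°) ≈ 0.148, again giving ≈ 81.5°.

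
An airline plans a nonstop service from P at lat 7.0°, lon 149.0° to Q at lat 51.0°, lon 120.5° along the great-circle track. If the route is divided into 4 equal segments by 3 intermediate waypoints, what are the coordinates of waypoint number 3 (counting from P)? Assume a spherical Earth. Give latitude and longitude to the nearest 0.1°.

Write both endpoints as unit vectors p₁, p₂ with components (cos φ cos λ, cos φ sin λ, sin φ).
The central angle between the endpoints is δ = arccos(p₁·p₂) ≈ 0.872 rad (49.9°).
Interpolate at f = 3/4 with slerp weights a = sin((1−f)δ)/sin δ ≈ 0.282, b = sin(fδ)/sin δ ≈ 0.795.
p = a·p₁ + b·p₂ ≈ (-0.494, 0.575, 0.652); φ = arcsin(p_z) ≈ 40.69°, λ = atan2(p_y, p_x) ≈ 130.66°.

≈ lat 40.7°, lon 130.7°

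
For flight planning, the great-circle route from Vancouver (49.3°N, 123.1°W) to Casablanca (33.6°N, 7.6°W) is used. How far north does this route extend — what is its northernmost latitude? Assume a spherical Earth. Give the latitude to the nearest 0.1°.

The great circle lies in the plane with unit normal n̂ = (p₁ × p₂)/|p₁ × p₂|.
Here n̂_z ≈ +0.499; the vertex latitude is φ_max = arccos|n̂_z| ≈ 60.1°.
Check via Clairaut: cos φ_max = |cos φ₁| · sin C = cos(49.3°)·sin(49.9°) ≈ 0.499, again giving ≈ 60.1°.

≈ 60.1°N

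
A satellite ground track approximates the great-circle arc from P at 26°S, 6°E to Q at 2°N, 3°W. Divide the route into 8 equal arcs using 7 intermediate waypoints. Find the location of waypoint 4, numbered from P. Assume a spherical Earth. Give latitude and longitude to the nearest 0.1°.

The haversine formula gives a central angle δ ≈ 0.512 rad (29.3°) between the endpoints.
Interpolate at f = 4/8 with slerp weights a = sin((1−f)δ)/sin δ ≈ 0.517, b = sin(fδ)/sin δ ≈ 0.517.
p = a·p₁ + b·p₂ ≈ (0.978, 0.022, -0.209); φ = arcsin(p_z) ≈ -12.04°, λ = atan2(p_y, p_x) ≈ 1.26°.

≈ 12.0°S, 1.3°E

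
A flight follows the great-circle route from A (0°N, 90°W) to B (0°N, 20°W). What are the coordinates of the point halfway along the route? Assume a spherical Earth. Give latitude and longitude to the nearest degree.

Write both endpoints as unit vectors p₁, p₂ with components (cos φ cos λ, cos φ sin λ, sin φ).
The central angle between the endpoints is δ = arccos(p₁·p₂) ≈ 1.222 rad (70.0°).
Interpolate at f = 1/2 with slerp weights a = sin((1−f)δ)/sin δ ≈ 0.610, b = sin(fδ)/sin δ ≈ 0.610.
p = a·p₁ + b·p₂ ≈ (0.574, -0.819, 0.000); φ = arcsin(p_z) ≈ 0.00°, λ = atan2(p_y, p_x) ≈ -55.00°.

≈ (0°N, 55°W)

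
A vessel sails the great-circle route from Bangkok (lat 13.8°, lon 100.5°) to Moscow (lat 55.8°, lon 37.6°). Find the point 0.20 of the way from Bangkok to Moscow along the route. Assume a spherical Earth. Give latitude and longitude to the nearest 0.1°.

≈ lat 24.2°, lon 92.8°

The haversine formula gives a central angle δ ≈ 1.109 rad (63.5°) between the endpoints.
Interpolate at f = 0.20 with slerp weights a = sin((1−f)δ)/sin δ ≈ 0.866, b = sin(fδ)/sin δ ≈ 0.246.
p = a·p₁ + b·p₂ ≈ (-0.044, 0.911, 0.410); φ = arcsin(p_z) ≈ 24.19°, λ = atan2(p_y, p_x) ≈ 92.75°.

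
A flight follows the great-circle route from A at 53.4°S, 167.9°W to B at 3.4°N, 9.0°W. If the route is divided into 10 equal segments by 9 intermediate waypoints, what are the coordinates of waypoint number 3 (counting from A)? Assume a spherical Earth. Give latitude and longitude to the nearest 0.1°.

The haversine formula gives a central angle δ ≈ 2.218 rad (127.1°) between the endpoints.
Interpolate at f = 3/10 with slerp weights a = sin((1−f)δ)/sin δ ≈ 1.253, b = sin(fδ)/sin δ ≈ 0.774.
p = a·p₁ + b·p₂ ≈ (0.032, -0.277, -0.960); φ = arcsin(p_z) ≈ -73.78°, λ = atan2(p_y, p_x) ≈ -83.35°.

≈ 73.8°S, 83.4°W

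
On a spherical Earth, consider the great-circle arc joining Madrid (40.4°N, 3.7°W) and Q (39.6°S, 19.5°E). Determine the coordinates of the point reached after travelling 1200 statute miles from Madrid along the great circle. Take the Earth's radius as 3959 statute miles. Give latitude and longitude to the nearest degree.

From cos δ = sin φ₁ sin φ₂ + cos φ₁ cos φ₂ cos Δλ, the central angle is δ ≈ 1.444 rad (82.8°). The total great-circle distance is δ·R ≈ 1.444 × 3959 ≈ 5718 mi, so the target fraction is f = 1200/5718 ≈ 0.210.
Interpolate at f ≈ 0.210 with slerp weights a = sin((1−f)δ)/sin δ ≈ 0.916, b = sin(fδ)/sin δ ≈ 0.301.
p = a·p₁ + b·p₂ ≈ (0.915, 0.032, 0.402); φ = arcsin(p_z) ≈ 23.71°, λ = atan2(p_y, p_x) ≈ 2.03°.

≈ (24°N, 2°E)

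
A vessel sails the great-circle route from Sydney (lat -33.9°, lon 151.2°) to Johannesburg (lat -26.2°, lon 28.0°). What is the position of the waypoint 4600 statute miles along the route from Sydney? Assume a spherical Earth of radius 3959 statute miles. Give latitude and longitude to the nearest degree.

≈ lat -46°, lon 61°

Convert each endpoint to a unit vector on the sphere (x = cos φ cos λ, y = cos φ sin λ, z = sin φ).
The central angle between the endpoints is δ = arccos(p₁·p₂) ≈ 1.733 rad (99.3°). The total great-circle distance is δ·R ≈ 1.733 × 3959 ≈ 6861 mi, so the target fraction is f = 4600/6861 ≈ 0.670.
Interpolate at f ≈ 0.670 with slerp weights a = sin((1−f)δ)/sin δ ≈ 0.548, b = sin(fδ)/sin δ ≈ 0.930.
p = a·p₁ + b·p₂ ≈ (0.338, 0.611, -0.716); φ = arcsin(p_z) ≈ -45.73°, λ = atan2(p_y, p_x) ≈ 61.02°.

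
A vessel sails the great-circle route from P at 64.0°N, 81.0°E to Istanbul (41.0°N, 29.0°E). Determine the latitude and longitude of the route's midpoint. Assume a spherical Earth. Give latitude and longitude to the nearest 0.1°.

The haversine formula gives a central angle δ ≈ 0.655 rad (37.5°) between the endpoints.
Interpolate at f = 1/2 with slerp weights a = sin((1−f)δ)/sin δ ≈ 0.528, b = sin(fδ)/sin δ ≈ 0.528.
p = a·p₁ + b·p₂ ≈ (0.385, 0.422, 0.821); φ = arcsin(p_z) ≈ 55.18°, λ = atan2(p_y, p_x) ≈ 47.63°.

≈ 55.2°N, 47.6°E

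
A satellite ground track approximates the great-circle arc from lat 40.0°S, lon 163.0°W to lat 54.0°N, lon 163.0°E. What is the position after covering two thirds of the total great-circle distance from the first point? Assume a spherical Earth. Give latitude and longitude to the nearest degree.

≈ lat 23°N, lon 178°E

From cos δ = sin φ₁ sin φ₂ + cos φ₁ cos φ₂ cos Δλ, the central angle is δ ≈ 1.718 rad (98.4°).
Interpolate at f = 2/3 with slerp weights a = sin((1−f)δ)/sin δ ≈ 0.548, b = sin(fδ)/sin δ ≈ 0.921.
p = a·p₁ + b·p₂ ≈ (-0.919, 0.036, 0.393); φ = arcsin(p_z) ≈ 23.13°, λ = atan2(p_y, p_x) ≈ 177.78°.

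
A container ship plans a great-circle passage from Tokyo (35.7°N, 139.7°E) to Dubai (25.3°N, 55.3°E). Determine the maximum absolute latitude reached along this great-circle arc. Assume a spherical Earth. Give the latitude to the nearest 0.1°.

The great circle lies in the plane with unit normal n̂ = (p₁ × p₂)/|p₁ × p₂|.
Here n̂_z ≈ -0.772; the vertex latitude is φ_max = arccos|n̂_z| ≈ 39.5°.

≈ 39.5°N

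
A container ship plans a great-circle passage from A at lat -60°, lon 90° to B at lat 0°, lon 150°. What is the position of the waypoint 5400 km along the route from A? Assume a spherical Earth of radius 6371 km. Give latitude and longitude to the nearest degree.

Convert each endpoint to a unit vector on the sphere (x = cos φ cos λ, y = cos φ sin λ, z = sin φ).
The central angle between the endpoints is δ = arccos(p₁·p₂) ≈ 1.318 rad (75.5°). The total great-circle distance is δ·R ≈ 1.318 × 6371 ≈ 8398 km, so the target fraction is f = 5400/8398 ≈ 0.643.
Interpolate at f ≈ 0.643 with slerp weights a = sin((1−f)δ)/sin δ ≈ 0.468, b = sin(fδ)/sin δ ≈ 0.774.
p = a·p₁ + b·p₂ ≈ (-0.671, 0.621, -0.405); φ = arcsin(p_z) ≈ -23.92°, λ = atan2(p_y, p_x) ≈ 137.19°.

≈ lat -24°, lon 137°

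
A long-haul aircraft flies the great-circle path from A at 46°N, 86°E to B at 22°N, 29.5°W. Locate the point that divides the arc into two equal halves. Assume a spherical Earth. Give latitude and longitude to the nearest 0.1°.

Convert each endpoint to a unit vector on the sphere (x = cos φ cos λ, y = cos φ sin λ, z = sin φ).
The central angle between the endpoints is δ = arccos(p₁·p₂) ≈ 1.579 rad (90.4°).
Interpolate at f = 1/2 with slerp weights a = sin((1−f)δ)/sin δ ≈ 0.710, b = sin(fδ)/sin δ ≈ 0.710.
p = a·p₁ + b·p₂ ≈ (0.607, 0.168, 0.777); φ = arcsin(p_z) ≈ 50.95°, λ = atan2(p_y, p_x) ≈ 15.45°.

≈ 50.9°N, 15.4°E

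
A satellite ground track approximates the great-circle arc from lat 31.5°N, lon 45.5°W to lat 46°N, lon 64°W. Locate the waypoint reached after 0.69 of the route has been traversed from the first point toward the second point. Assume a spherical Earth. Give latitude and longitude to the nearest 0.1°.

≈ lat 41.8°N, lon 57.4°W

Convert each endpoint to a unit vector on the sphere (x = cos φ cos λ, y = cos φ sin λ, z = sin φ).
The central angle between the endpoints is δ = arccos(p₁·p₂) ≈ 0.355 rad (20.4°).
Interpolate at f = 0.69 with slerp weights a = sin((1−f)δ)/sin δ ≈ 0.316, b = sin(fδ)/sin δ ≈ 0.698.
p = a·p₁ + b·p₂ ≈ (0.401, -0.628, 0.667); φ = arcsin(p_z) ≈ 41.83°, λ = atan2(p_y, p_x) ≈ -57.41°.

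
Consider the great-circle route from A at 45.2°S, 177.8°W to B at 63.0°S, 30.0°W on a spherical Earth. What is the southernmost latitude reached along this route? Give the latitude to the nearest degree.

The great circle lies in the plane with unit normal n̂ = (p₁ × p₂)/|p₁ × p₂|.
Here n̂_z ≈ +0.183; the vertex latitude is φ_max = arccos|n̂_z| ≈ 79.5°.

≈ 79°S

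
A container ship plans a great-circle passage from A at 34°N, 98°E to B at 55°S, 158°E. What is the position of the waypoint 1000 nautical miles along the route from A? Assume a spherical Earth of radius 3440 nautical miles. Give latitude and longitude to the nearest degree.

≈ 19°N, 107°E

Write both endpoints as unit vectors p₁, p₂ with components (cos φ cos λ, cos φ sin λ, sin φ).
The central angle between the endpoints is δ = arccos(p₁·p₂) ≈ 1.793 rad (102.7°). The total great-circle distance is δ·R ≈ 1.793 × 3440 ≈ 6168 nmi, so the target fraction is f = 1000/6168 ≈ 0.162.
Interpolate at f ≈ 0.162 with slerp weights a = sin((1−f)δ)/sin δ ≈ 1.023, b = sin(fδ)/sin δ ≈ 0.294.
p = a·p₁ + b·p₂ ≈ (-0.274, 0.903, 0.331); φ = arcsin(p_z) ≈ 19.34°, λ = atan2(p_y, p_x) ≈ 106.90°.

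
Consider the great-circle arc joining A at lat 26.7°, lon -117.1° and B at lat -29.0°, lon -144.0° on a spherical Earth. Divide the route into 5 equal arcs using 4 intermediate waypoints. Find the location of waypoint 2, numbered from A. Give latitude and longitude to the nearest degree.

≈ lat 4°, lon -128°

The haversine formula gives a central angle δ ≈ 1.071 rad (61.4°) between the endpoints.
Interpolate at f = 2/5 with slerp weights a = sin((1−f)δ)/sin δ ≈ 0.683, b = sin(fδ)/sin δ ≈ 0.473.
p = a·p₁ + b·p₂ ≈ (-0.613, -0.786, 0.077); φ = arcsin(p_z) ≈ 4.44°, λ = atan2(p_y, p_x) ≈ -127.93°.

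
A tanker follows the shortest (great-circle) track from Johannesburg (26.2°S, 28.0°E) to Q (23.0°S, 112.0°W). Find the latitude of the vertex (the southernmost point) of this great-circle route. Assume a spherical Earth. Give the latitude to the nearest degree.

The great circle lies in the plane with unit normal n̂ = (p₁ × p₂)/|p₁ × p₂|.
Here n̂_z ≈ -0.598; the vertex latitude is φ_max = arccos|n̂_z| ≈ 53.3°.

≈ 53°S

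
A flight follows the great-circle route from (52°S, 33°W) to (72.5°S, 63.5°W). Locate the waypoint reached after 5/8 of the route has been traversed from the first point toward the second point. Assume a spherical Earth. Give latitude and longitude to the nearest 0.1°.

Write both endpoints as unit vectors p₁, p₂ with components (cos φ cos λ, cos φ sin λ, sin φ).
The central angle between the endpoints is δ = arccos(p₁·p₂) ≈ 0.425 rad (24.3°).
Interpolate at f = 5/8 with slerp weights a = sin((1−f)δ)/sin δ ≈ 0.385, b = sin(fδ)/sin δ ≈ 0.637.
p = a·p₁ + b·p₂ ≈ (0.284, -0.300, -0.911); φ = arcsin(p_z) ≈ -65.57°, λ = atan2(p_y, p_x) ≈ -46.59°.

≈ (65.6°S, 46.6°W)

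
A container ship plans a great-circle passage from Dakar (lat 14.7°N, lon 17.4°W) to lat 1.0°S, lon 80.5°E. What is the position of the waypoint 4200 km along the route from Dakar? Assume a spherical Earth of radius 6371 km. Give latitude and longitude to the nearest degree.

From cos δ = sin φ₁ sin φ₂ + cos φ₁ cos φ₂ cos Δλ, the central angle is δ ≈ 1.709 rad (97.9°). The total great-circle distance is δ·R ≈ 1.709 × 6371 ≈ 10885 km, so the target fraction is f = 4200/10885 ≈ 0.386.
Interpolate at f ≈ 0.386 with slerp weights a = sin((1−f)δ)/sin δ ≈ 0.875, b = sin(fδ)/sin δ ≈ 0.618.
p = a·p₁ + b·p₂ ≈ (0.910, 0.357, 0.211); φ = arcsin(p_z) ≈ 12.20°, λ = atan2(p_y, p_x) ≈ 21.40°.

≈ lat 12°N, lon 21°E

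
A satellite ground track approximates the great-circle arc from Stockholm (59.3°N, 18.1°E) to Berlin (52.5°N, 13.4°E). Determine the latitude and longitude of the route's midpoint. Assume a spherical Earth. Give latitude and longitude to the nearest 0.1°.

The haversine formula gives a central angle δ ≈ 0.127 rad (7.3°) between the endpoints.
Interpolate at f = 1/2 with slerp weights a = sin((1−f)δ)/sin δ ≈ 0.501, b = sin(fδ)/sin δ ≈ 0.501.
p = a·p₁ + b·p₂ ≈ (0.540, 0.150, 0.828); φ = arcsin(p_z) ≈ 55.92°, λ = atan2(p_y, p_x) ≈ 15.54°.

≈ 55.9°N, 15.5°E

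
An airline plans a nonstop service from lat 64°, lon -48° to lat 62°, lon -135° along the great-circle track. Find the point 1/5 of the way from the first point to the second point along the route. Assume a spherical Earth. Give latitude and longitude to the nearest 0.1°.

From cos δ = sin φ₁ sin φ₂ + cos φ₁ cos φ₂ cos Δλ, the central angle is δ ≈ 0.636 rad (36.5°).
Interpolate at f = 1/5 with slerp weights a = sin((1−f)δ)/sin δ ≈ 0.820, b = sin(fδ)/sin δ ≈ 0.214.
p = a·p₁ + b·p₂ ≈ (0.170, -0.338, 0.926); φ = arcsin(p_z) ≈ 67.77°, λ = atan2(p_y, p_x) ≈ -63.35°.

≈ lat 67.8°, lon -63.4°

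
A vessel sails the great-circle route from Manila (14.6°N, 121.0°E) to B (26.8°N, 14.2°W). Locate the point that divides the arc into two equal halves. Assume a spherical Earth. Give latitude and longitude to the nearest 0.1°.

The haversine formula gives a central angle δ ≈ 2.094 rad (120.0°) between the endpoints.
Interpolate at f = 1/2 with slerp weights a = sin((1−f)δ)/sin δ ≈ 0.999, b = sin(fδ)/sin δ ≈ 0.999.
p = a·p₁ + b·p₂ ≈ (0.367, 0.610, 0.702); φ = arcsin(p_z) ≈ 44.62°, λ = atan2(p_y, p_x) ≈ 59.00°.

≈ (44.6°N, 59.0°E)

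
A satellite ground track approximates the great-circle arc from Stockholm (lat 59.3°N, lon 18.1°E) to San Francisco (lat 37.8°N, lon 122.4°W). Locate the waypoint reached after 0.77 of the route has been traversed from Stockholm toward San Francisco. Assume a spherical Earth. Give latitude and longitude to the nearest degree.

Convert each endpoint to a unit vector on the sphere (x = cos φ cos λ, y = cos φ sin λ, z = sin φ).
The central angle between the endpoints is δ = arccos(p₁·p₂) ≈ 1.353 rad (77.5°).
Interpolate at f = 0.77 with slerp weights a = sin((1−f)δ)/sin δ ≈ 0.314, b = sin(fδ)/sin δ ≈ 0.884.
p = a·p₁ + b·p₂ ≈ (-0.222, -0.540, 0.812); φ = arcsin(p_z) ≈ 54.26°, λ = atan2(p_y, p_x) ≈ -112.36°.

≈ lat 54°N, lon 112°W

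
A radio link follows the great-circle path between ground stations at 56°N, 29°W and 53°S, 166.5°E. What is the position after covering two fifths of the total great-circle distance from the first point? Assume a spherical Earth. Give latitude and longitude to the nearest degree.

Convert each endpoint to a unit vector on the sphere (x = cos φ cos λ, y = cos φ sin λ, z = sin φ).
The central angle between the endpoints is δ = arccos(p₁·p₂) ≈ 2.976 rad (170.5°).
Interpolate at f = 2/5 with slerp weights a = sin((1−f)δ)/sin δ ≈ 5.942, b = sin(fδ)/sin δ ≈ 5.648.
p = a·p₁ + b·p₂ ≈ (-0.399, -0.817, 0.416); φ = arcsin(p_z) ≈ 24.56°, λ = atan2(p_y, p_x) ≈ -116.01°.

≈ 25°N, 116°W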